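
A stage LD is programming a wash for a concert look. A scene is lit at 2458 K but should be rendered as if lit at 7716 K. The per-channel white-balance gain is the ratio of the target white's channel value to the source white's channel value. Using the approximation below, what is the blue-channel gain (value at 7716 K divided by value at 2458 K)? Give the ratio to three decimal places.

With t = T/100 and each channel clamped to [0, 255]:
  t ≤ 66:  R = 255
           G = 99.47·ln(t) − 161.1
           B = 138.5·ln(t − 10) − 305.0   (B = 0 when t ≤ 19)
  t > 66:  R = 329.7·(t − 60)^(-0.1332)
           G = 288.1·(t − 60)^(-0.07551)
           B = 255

At 2458 K (t = 24.58):
  B = 138.5·ln(24.58 − 10) − 305.0 = 138.5·ln 14.58 − 305.0 = 138.5·2.6797 − 305.0 = 66.132.
At 7716 K (t = 77.16):
  B = 255 by definition for t > 66.
Gain = 255.000 / 66.132 = 3.8559 → 3.856.

3.856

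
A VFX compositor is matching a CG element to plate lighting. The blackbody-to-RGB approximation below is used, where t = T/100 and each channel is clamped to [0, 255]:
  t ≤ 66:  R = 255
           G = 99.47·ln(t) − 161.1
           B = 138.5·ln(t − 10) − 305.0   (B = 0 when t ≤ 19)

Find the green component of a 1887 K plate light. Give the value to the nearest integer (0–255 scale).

t = 1887/100 = 18.87; the t ≤ 66 branch applies.
G = 99.47·ln 18.87 − 161.1 = 99.47·2.9376 − 161.1 = 131.100.
Rounded: 131.

131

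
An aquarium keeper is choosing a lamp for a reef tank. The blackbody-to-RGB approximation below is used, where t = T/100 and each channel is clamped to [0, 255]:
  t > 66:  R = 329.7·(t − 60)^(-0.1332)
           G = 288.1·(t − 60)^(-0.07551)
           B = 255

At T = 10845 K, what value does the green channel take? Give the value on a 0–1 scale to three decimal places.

t = 10845/100 = 108.45; the t > 66 branch applies.
G = 288.1·(108.45 − 60)^(-0.07551) = 288.1·48.45^(-0.07551) = 288.1·0.74601 = 214.925.
On a 0–1 scale: 214.925/255 = 0.8428 → 0.843.

0.843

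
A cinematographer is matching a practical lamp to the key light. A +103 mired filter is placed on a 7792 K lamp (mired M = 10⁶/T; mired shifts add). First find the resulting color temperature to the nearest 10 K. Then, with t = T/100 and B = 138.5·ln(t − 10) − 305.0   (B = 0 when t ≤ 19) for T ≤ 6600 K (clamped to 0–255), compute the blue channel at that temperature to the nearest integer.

M_in = 10⁶/7792 = 128.34; M_out = 128.34 + (+103) = 231.34.
T_out = 10⁶/231.34 = 4322.7 K → 4320 K; t = 43.2.
B = 138.5·ln(43.2 − 10) − 305.0 = 138.5·ln 33.2 − 305.0 = 138.5·3.5025 − 305.0 = 180.103.
Rounded: 180.

180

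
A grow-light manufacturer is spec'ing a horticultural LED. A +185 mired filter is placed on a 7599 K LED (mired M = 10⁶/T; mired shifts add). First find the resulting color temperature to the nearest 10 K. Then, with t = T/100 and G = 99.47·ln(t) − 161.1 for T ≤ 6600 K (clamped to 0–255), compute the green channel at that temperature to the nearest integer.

182

M_in = 10⁶/7599 = 131.60; M_out = 131.60 + (+185) = 316.60.
T_out = 10⁶/316.60 = 3158.6 K → 3160 K; t = 31.6.
G = 99.47·ln 31.6 − 161.1 = 99.47·3.4532 − 161.1 = 182.386.
Rounded: 182.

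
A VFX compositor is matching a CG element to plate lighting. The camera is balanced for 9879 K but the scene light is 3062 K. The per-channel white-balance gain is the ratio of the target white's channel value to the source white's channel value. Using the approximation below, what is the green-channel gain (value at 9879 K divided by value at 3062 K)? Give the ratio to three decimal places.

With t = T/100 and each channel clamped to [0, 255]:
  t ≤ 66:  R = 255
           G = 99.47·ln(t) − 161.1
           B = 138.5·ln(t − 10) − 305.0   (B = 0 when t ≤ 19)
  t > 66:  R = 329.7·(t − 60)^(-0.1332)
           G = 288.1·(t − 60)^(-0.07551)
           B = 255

At 3062 K (t = 30.62):
  G = 99.47·ln 30.62 − 161.1 = 99.47·3.4217 − 161.1 = 179.252.
At 9879 K (t = 98.79):
  G = 288.1·(98.79 − 60)^(-0.07551) = 288.1·38.79^(-0.07551) = 288.1·0.75864 = 218.564.
Gain = 218.564 / 179.252 = 1.2193 → 1.219.

1.219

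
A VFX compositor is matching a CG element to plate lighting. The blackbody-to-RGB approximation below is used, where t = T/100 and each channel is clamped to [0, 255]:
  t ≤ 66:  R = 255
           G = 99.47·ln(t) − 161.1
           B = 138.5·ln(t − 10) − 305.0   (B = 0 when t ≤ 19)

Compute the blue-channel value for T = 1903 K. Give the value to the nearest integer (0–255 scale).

t = 1903/100 = 19.03; the t ≤ 66 branch applies.
B = 138.5·ln(19.03 − 10) − 305.0 = 138.5·ln 9.03 − 305.0 = 138.5·2.2006 − 305.0 = -0.223 → clamped to 0.
Rounded: 0.

0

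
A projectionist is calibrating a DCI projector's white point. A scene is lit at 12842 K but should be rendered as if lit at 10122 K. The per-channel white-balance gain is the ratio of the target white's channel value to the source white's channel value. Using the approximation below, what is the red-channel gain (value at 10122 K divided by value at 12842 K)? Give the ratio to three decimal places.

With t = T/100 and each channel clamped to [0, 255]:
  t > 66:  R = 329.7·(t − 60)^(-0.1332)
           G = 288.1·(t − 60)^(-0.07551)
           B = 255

At 12842 K (t = 128.42):
  R = 329.7·(128.42 − 60)^(-0.1332) = 329.7·68.42^(-0.1332) = 329.7·0.56958 = 187.790.
At 10122 K (t = 101.22):
  R = 329.7·(101.22 − 60)^(-0.1332) = 329.7·41.22^(-0.1332) = 329.7·0.60935 = 200.903.
Gain = 200.903 / 187.790 = 1.0698 → 1.070.

1.070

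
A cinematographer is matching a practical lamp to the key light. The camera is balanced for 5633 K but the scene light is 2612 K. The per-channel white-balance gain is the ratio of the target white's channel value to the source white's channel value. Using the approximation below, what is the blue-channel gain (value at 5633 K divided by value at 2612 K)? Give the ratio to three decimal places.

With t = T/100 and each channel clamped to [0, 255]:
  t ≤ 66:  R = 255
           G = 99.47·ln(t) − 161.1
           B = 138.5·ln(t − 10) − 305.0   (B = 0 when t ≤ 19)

2.827

At 2612 K (t = 26.12):
  B = 138.5·ln(26.12 − 10) − 305.0 = 138.5·ln 16.12 − 305.0 = 138.5·2.7801 − 305.0 = 80.038.
At 5633 K (t = 56.33):
  B = 138.5·ln(56.33 − 10) − 305.0 = 138.5·ln 46.33 − 305.0 = 138.5·3.8358 − 305.0 = 226.257.
Gain = 226.257 / 80.038 = 2.8269 → 2.827.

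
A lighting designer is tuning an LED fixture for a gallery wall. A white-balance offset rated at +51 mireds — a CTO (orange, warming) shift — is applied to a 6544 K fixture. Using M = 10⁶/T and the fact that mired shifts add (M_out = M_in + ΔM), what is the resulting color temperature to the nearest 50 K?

M_in = 10⁶/6544 = 152.81 mireds.
M_out = 152.81 + (+51) = 203.81 mireds.
T_out = 10⁶/203.81 = 4906.5 K → 4900 K.

4900 K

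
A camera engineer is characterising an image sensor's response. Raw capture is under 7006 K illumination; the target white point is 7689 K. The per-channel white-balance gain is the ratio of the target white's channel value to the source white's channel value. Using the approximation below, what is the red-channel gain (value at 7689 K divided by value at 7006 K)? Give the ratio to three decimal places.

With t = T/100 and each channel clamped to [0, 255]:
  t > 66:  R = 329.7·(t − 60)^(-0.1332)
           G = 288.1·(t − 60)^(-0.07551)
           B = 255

At 7006 K (t = 70.06):
  R = 329.7·(70.06 − 60)^(-0.1332) = 329.7·10.06^(-0.1332) = 329.7·0.73528 = 242.422.
At 7689 K (t = 76.89):
  R = 329.7·(76.89 − 60)^(-0.1332) = 329.7·16.89^(-0.1332) = 329.7·0.68625 = 226.255.
Gain = 226.255 / 242.422 = 0.9333 → 0.933.

0.933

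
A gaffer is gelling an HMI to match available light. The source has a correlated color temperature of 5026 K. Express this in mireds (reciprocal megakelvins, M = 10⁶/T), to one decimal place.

199.0 mireds

M = 10⁶ / 5026 = 198.965 → 199.0 mireds.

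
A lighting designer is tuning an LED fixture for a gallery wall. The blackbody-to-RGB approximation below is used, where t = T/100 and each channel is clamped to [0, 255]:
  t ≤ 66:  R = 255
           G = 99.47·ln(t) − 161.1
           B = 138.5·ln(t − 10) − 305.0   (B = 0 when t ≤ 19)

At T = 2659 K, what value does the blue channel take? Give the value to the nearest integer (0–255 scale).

t = 2659/100 = 26.59; the t ≤ 66 branch applies.
B = 138.5·ln(26.59 − 10) − 305.0 = 138.5·ln 16.59 − 305.0 = 138.5·2.8088 − 305.0 = 84.019.
Rounded: 84.

84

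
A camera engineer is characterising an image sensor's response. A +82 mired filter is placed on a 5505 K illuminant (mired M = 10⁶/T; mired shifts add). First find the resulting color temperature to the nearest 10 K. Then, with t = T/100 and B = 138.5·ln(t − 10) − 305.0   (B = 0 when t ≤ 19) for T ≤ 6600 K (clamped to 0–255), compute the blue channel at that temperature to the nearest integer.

156

M_in = 10⁶/5505 = 181.65; M_out = 181.65 + (+82) = 263.65.
T_out = 10⁶/263.65 = 3792.9 K → 3790 K; t = 37.9.
B = 138.5·ln(37.9 − 10) − 305.0 = 138.5·ln 27.9 − 305.0 = 138.5·3.3286 − 305.0 = 156.015.
Rounded: 156.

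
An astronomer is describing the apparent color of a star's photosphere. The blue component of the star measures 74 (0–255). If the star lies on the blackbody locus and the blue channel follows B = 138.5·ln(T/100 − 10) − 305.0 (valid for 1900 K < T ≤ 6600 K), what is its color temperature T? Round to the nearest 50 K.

ln(t − 10) = (74 + 305.0) / 138.5 = 2.7365.
t − 10 = e^2.7365 = 15.432, so t = 25.432.
T = 100·t = 2543 K → 2550 K to the nearest 50 K.

2550 K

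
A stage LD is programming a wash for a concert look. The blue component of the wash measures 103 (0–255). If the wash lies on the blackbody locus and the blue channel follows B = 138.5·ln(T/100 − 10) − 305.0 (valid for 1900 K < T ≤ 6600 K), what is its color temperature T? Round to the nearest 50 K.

2900 K

ln(t − 10) = (103 + 305.0) / 138.5 = 2.9458.
t − 10 = e^2.9458 = 19.027, so t = 29.027.
T = 100·t = 2903 K → 2900 K to the nearest 50 K.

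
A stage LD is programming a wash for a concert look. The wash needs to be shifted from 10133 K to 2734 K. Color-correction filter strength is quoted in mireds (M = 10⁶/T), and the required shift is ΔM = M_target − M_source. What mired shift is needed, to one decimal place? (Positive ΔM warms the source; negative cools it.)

M_source = 10⁶/10133 = 98.687; M_target = 10⁶/2734 = 365.764.
ΔM = 365.764 − 98.687 = 267.077 → +267.1 mireds, a warming shift.

+267.1 mireds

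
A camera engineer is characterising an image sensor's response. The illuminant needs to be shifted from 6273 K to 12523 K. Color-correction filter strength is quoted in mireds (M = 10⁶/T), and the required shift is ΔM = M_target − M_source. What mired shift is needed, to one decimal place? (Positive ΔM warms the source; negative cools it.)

M_source = 10⁶/6273 = 159.413; M_target = 10⁶/12523 = 79.853.
ΔM = 79.853 − 159.413 = -79.560 → -79.6 mireds, a cooling shift.

-79.6 mireds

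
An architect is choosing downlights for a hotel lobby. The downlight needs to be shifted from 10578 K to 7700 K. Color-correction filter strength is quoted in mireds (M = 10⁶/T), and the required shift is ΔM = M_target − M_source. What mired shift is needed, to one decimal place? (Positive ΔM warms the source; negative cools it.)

+35.3 mireds

M_source = 10⁶/10578 = 94.536; M_target = 10⁶/7700 = 129.870.
ΔM = 129.870 − 94.536 = 35.334 → +35.3 mireds, a warming shift.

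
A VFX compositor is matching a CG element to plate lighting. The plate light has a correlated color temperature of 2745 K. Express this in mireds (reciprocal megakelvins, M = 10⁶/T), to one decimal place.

364.3 mireds

M = 10⁶ / 2745 = 364.299 → 364.3 mireds.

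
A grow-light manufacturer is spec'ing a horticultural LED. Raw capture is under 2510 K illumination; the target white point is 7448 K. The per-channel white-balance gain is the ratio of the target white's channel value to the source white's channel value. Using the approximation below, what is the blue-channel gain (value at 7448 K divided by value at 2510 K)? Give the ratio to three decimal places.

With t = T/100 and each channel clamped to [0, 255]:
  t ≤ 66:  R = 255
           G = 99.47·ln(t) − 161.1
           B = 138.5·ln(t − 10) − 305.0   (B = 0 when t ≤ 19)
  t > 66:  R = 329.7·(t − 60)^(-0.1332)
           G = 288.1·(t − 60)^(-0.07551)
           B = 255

At 2510 K (t = 25.1):
  B = 138.5·ln(25.1 − 10) − 305.0 = 138.5·ln 15.1 − 305.0 = 138.5·2.7147 − 305.0 = 70.985.
At 7448 K (t = 74.48):
  B = 255 by definition for t > 66.
Gain = 255.000 / 70.985 = 3.5923 → 3.592.

3.592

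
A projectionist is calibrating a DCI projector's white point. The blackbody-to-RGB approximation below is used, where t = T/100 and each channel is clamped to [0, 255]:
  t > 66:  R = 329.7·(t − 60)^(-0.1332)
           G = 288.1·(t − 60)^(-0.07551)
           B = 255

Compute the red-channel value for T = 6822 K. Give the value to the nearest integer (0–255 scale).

249

t = 6822/100 = 68.22; the t > 66 branch applies.
R = 329.7·(68.22 − 60)^(-0.1332) = 329.7·8.22^(-0.1332) = 329.7·0.75533 = 249.034.
Rounded: 249.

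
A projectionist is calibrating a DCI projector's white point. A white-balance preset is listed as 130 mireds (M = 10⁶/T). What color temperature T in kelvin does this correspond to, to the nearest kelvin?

T = 10⁶ / 130 = 7692.31 K → 7692 K.

7692 K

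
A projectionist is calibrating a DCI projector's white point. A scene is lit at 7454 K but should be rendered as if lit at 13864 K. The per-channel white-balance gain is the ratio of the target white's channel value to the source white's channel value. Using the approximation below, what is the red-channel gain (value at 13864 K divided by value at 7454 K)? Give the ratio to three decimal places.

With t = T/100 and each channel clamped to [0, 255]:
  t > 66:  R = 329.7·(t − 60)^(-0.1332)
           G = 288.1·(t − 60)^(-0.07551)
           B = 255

0.799

At 7454 K (t = 74.54):
  R = 329.7·(74.54 − 60)^(-0.1332) = 329.7·14.54^(-0.1332) = 329.7·0.70008 = 230.816.
At 13864 K (t = 138.64):
  R = 329.7·(138.64 − 60)^(-0.1332) = 329.7·78.64^(-0.1332) = 329.7·0.55911 = 184.340.
Gain = 184.340 / 230.816 = 0.7986 → 0.799.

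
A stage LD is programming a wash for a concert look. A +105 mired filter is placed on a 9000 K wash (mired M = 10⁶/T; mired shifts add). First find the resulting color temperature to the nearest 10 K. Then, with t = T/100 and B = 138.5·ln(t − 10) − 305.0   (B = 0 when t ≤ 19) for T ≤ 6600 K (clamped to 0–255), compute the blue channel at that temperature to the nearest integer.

M_in = 10⁶/9000 = 111.11; M_out = 111.11 + (+105) = 216.11.
T_out = 10⁶/216.11 = 4627.2 K → 4630 K; t = 46.3.
B = 138.5·ln(46.3 − 10) − 305.0 = 138.5·ln 36.3 − 305.0 = 138.5·3.5918 − 305.0 = 192.467.
Rounded: 192.

192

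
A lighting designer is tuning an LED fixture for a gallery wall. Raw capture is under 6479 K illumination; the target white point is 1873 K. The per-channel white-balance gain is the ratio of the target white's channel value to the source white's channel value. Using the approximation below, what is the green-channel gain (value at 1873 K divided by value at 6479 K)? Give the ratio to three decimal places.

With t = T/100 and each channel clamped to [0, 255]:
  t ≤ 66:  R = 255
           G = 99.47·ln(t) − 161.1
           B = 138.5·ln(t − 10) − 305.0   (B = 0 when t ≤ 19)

At 6479 K (t = 64.79):
  G = 99.47·ln 64.79 − 161.1 = 99.47·4.1712 − 161.1 = 253.804.
At 1873 K (t = 18.73):
  G = 99.47·ln 18.73 − 161.1 = 99.47·2.9301 − 161.1 = 130.360.
Gain = 130.360 / 253.804 = 0.5136 → 0.514.

0.514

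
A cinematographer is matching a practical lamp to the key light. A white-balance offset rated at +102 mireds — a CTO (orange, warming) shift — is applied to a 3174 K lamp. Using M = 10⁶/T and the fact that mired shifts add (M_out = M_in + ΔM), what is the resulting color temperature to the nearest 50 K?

M_in = 10⁶/3174 = 315.06 mireds.
M_out = 315.06 + (+102) = 417.06 mireds.
T_out = 10⁶/417.06 = 2397.7 K → 2400 K.

2400 K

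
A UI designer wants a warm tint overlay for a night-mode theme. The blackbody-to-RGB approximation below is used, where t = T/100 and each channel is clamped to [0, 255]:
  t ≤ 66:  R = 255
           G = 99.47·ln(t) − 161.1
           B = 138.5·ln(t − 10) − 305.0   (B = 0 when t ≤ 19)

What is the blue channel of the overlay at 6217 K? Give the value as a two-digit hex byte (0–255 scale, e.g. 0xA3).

0xF3

t = 6217/100 = 62.17; the t ≤ 66 branch applies.
B = 138.5·ln(62.17 − 10) − 305.0 = 138.5·ln 52.17 − 305.0 = 138.5·3.9545 − 305.0 = 242.699.
Rounded: 243; in hex, 0xF3.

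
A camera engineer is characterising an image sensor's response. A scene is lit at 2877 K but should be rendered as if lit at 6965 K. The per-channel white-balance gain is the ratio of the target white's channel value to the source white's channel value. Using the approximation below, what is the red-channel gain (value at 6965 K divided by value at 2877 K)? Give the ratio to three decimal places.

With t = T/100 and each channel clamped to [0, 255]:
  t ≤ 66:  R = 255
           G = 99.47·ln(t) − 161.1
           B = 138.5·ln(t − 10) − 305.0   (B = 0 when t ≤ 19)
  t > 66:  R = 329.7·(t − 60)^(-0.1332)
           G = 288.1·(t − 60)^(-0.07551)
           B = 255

At 2877 K (t = 28.77):
  R = 255 by definition for t ≤ 66.
At 6965 K (t = 69.65):
  R = 329.7·(69.65 − 60)^(-0.1332) = 329.7·9.65^(-0.1332) = 329.7·0.73937 = 243.770.
Gain = 243.770 / 255.000 = 0.9560 → 0.956.

0.956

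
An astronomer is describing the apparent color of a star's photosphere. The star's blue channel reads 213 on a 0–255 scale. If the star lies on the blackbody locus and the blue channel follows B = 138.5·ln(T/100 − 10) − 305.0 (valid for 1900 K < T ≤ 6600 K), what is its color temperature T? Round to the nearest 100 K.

ln(t − 10) = (213 + 305.0) / 138.5 = 3.7401.
t − 10 = e^3.7401 = 42.101, so t = 52.101.
T = 100·t = 5210 K → 5200 K to the nearest 100 K.

5200 K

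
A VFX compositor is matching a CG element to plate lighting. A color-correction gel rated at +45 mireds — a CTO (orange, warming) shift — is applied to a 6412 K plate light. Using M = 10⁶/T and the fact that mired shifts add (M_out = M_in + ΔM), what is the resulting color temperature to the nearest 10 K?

4980 K

M_in = 10⁶/6412 = 155.96 mireds.
M_out = 155.96 + (+45) = 200.96 mireds.
T_out = 10⁶/200.96 = 4976.2 K → 4980 K.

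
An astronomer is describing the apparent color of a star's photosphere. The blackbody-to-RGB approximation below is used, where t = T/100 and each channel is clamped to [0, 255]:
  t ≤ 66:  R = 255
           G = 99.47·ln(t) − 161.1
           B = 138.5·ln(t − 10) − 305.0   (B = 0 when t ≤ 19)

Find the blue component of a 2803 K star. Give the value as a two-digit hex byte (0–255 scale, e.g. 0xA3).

0x60

t = 2803/100 = 28.03; the t ≤ 66 branch applies.
B = 138.5·ln(28.03 − 10) − 305.0 = 138.5·ln 18.03 − 305.0 = 138.5·2.8920 − 305.0 = 95.547.
Rounded: 96; in hex, 0x60.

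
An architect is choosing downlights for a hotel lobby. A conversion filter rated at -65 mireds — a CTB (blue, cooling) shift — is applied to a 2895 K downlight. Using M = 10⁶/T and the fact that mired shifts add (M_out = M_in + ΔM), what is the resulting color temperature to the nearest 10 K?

3570 K

M_in = 10⁶/2895 = 345.42 mireds.
M_out = 345.42 + (-65) = 280.42 mireds.
T_out = 10⁶/280.42 = 3566.0 K → 3570 K.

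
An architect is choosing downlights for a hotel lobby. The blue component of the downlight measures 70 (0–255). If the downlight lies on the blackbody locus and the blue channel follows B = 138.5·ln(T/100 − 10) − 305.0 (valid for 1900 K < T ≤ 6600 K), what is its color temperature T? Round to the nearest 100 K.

ln(t − 10) = (70 + 305.0) / 138.5 = 2.7076.
t − 10 = e^2.7076 = 14.993, so t = 24.993.
T = 100·t = 2499 K → 2500 K to the nearest 100 K.

2500 K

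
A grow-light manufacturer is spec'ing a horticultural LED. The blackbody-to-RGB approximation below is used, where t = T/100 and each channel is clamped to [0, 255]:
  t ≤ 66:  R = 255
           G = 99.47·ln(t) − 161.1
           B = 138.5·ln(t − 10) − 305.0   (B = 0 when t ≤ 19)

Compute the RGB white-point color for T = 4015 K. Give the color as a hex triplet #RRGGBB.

t = 4015/100 = 40.15; the t ≤ 66 branch applies.
R = 255 by definition for t ≤ 66.
G = 99.47·ln 40.15 − 161.1 = 99.47·3.6926 − 161.1 = 206.205.
B = 138.5·ln(40.15 − 10) − 305.0 = 138.5·ln 30.15 − 305.0 = 138.5·3.4062 − 305.0 = 166.757.
Rounded: (255, 206, 167).
In hex: #FFCEA7.

#FFCEA7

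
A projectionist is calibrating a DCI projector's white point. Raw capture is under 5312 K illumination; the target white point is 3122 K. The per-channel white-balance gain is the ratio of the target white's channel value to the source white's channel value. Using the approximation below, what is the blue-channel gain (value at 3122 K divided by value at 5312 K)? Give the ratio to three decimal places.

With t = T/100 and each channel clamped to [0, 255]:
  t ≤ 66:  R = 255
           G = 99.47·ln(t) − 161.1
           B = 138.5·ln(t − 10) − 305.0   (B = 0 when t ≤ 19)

0.546

At 5312 K (t = 53.12):
  B = 138.5·ln(53.12 − 10) − 305.0 = 138.5·ln 43.12 − 305.0 = 138.5·3.7640 − 305.0 = 216.312.
At 3122 K (t = 31.22):
  B = 138.5·ln(31.22 − 10) − 305.0 = 138.5·ln 21.22 − 305.0 = 138.5·3.0549 − 305.0 = 118.110.
Gain = 118.110 / 216.312 = 0.5460 → 0.546.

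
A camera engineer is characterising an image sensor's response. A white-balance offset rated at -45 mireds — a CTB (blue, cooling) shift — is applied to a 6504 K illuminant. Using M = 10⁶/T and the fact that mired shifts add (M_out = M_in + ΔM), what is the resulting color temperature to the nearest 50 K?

M_in = 10⁶/6504 = 153.75 mireds.
M_out = 153.75 + (-45) = 108.75 mireds.
T_out = 10⁶/108.75 = 9195.3 K → 9200 K.

9200 K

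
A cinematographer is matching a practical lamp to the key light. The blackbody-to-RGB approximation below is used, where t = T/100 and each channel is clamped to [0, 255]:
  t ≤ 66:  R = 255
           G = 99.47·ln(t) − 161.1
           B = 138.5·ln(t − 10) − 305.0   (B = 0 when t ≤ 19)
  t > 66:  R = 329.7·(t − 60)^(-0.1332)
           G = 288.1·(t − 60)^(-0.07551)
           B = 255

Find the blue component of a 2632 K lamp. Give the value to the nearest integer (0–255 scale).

82

t = 2632/100 = 26.32; the t ≤ 66 branch applies.
B = 138.5·ln(26.32 − 10) − 305.0 = 138.5·ln 16.32 − 305.0 = 138.5·2.7924 − 305.0 = 81.746.
Rounded: 82.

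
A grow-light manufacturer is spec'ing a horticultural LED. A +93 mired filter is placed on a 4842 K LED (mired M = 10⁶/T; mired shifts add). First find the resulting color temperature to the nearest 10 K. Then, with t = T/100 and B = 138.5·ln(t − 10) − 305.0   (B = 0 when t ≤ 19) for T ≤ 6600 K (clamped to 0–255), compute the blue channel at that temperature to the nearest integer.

M_in = 10⁶/4842 = 206.53; M_out = 206.53 + (+93) = 299.53.
T_out = 10⁶/299.53 = 3338.6 K → 3340 K; t = 33.4.
B = 138.5·ln(33.4 − 10) − 305.0 = 138.5·ln 23.4 − 305.0 = 138.5·3.1527 − 305.0 = 131.654.
Rounded: 132.

132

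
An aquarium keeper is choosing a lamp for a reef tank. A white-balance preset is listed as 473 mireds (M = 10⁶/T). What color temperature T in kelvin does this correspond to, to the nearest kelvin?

2114 K

T = 10⁶ / 473 = 2114.16 K → 2114 K.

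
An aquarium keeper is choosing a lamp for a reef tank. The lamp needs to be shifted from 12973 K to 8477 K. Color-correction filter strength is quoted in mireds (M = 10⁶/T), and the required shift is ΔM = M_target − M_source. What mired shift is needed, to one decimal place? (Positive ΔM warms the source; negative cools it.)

+40.9 mireds

M_source = 10⁶/12973 = 77.083; M_target = 10⁶/8477 = 117.966.
ΔM = 117.966 − 77.083 = 40.883 → +40.9 mireds, a warming shift.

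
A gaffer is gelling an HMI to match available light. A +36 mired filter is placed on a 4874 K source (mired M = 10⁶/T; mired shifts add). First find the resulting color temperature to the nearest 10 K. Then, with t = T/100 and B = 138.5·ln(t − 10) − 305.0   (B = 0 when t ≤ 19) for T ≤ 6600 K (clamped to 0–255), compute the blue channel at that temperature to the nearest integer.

M_in = 10⁶/4874 = 205.17; M_out = 205.17 + (+36) = 241.17.
T_out = 10⁶/241.17 = 4146.4 K → 4150 K; t = 41.5.
B = 138.5·ln(41.5 − 10) − 305.0 = 138.5·ln 31.5 − 305.0 = 138.5·3.4500 − 305.0 = 172.823.
Rounded: 173.

173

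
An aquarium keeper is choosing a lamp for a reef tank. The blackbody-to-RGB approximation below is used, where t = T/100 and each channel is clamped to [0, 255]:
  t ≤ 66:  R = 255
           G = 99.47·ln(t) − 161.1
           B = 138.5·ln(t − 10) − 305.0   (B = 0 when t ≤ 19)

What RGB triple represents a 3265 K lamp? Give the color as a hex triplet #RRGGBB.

t = 3265/100 = 32.65; the t ≤ 66 branch applies.
R = 255 by definition for t ≤ 66.
G = 99.47·ln 32.65 − 161.1 = 99.47·3.4858 − 161.1 = 185.637.
B = 138.5·ln(32.65 − 10) − 305.0 = 138.5·ln 22.65 − 305.0 = 138.5·3.1202 − 305.0 = 127.142.
Rounded: (255, 186, 127).
In hex: #FFBA7F.

#FFBA7F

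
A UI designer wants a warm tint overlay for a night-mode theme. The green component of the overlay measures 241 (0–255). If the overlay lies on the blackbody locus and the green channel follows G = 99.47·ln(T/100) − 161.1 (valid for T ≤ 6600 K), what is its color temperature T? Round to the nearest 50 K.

5700 K

ln t = (241 + 161.1) / 99.47 = 4.0424.
t = e^4.0424 = 56.964.
T = 100·t = 5696 K → 5700 K to the nearest 50 K.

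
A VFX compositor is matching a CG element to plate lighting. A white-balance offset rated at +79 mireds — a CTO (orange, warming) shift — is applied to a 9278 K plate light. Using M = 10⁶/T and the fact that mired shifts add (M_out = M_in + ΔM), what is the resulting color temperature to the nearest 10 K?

5350 K

M_in = 10⁶/9278 = 107.78 mireds.
M_out = 107.78 + (+79) = 186.78 mireds.
T_out = 10⁶/186.78 = 5353.8 K → 5350 K.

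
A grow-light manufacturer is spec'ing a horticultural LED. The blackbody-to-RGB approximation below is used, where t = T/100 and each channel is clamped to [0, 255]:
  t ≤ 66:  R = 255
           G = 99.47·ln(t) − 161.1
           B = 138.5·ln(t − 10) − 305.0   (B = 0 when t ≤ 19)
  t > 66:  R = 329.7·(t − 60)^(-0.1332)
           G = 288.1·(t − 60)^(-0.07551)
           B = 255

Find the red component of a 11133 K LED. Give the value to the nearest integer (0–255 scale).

t = 11133/100 = 111.33; the t > 66 branch applies.
R = 329.7·(111.33 − 60)^(-0.1332) = 329.7·51.33^(-0.1332) = 329.7·0.59180 = 195.118.
Rounded: 195.

195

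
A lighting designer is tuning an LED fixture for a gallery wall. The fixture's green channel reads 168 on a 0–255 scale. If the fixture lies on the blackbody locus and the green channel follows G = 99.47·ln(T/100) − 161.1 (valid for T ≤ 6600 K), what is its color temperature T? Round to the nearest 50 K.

ln t = (168 + 161.1) / 99.47 = 3.3085.
t = e^3.3085 = 27.345.
T = 100·t = 2735 K → 2750 K to the nearest 50 K.

2750 K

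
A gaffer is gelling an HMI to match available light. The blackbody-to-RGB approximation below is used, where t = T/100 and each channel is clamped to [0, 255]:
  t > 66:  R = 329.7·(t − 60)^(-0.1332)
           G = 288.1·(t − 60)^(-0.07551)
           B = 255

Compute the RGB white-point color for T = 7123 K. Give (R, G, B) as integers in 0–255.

t = 7123/100 = 71.23; the t > 66 branch applies.
R = 329.7·(71.23 − 60)^(-0.1332) = 329.7·11.23^(-0.1332) = 329.7·0.72459 = 238.896.
G = 288.1·(71.23 − 60)^(-0.07551) = 288.1·11.23^(-0.07551) = 288.1·0.83308 = 240.010.
B = 255 by definition for t > 66.
Rounded: (239, 240, 255).

(239, 240, 255)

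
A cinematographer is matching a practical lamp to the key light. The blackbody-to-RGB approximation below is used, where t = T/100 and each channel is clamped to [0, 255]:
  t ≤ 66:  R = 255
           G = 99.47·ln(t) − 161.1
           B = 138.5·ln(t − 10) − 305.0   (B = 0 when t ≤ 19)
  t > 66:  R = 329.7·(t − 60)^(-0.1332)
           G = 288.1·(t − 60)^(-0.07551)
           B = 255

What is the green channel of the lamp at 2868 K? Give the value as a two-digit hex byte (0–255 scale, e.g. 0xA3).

0xAD

t = 2868/100 = 28.68; the t ≤ 66 branch applies.
G = 99.47·ln 28.68 − 161.1 = 99.47·3.3562 − 161.1 = 172.741.
Rounded: 173; in hex, 0xAD.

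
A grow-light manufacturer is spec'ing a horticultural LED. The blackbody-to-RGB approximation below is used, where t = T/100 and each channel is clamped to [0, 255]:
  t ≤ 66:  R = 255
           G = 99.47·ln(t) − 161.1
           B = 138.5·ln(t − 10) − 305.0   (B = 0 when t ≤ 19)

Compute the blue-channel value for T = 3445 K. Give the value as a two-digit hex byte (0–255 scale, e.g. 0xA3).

0x8A

t = 3445/100 = 34.45; the t ≤ 66 branch applies.
B = 138.5·ln(34.45 − 10) − 305.0 = 138.5·ln 24.45 − 305.0 = 138.5·3.1966 − 305.0 = 137.733.
Rounded: 138; in hex, 0x8A.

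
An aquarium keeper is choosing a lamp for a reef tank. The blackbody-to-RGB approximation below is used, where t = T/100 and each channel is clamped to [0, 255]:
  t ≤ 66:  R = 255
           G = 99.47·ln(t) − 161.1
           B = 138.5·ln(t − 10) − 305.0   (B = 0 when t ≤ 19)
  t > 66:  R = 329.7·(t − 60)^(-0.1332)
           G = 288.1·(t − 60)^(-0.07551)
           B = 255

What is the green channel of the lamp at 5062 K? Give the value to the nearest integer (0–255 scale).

t = 5062/100 = 50.62; the t ≤ 66 branch applies.
G = 99.47·ln 50.62 − 161.1 = 99.47·3.9243 − 161.1 = 229.255.
Rounded: 229.

229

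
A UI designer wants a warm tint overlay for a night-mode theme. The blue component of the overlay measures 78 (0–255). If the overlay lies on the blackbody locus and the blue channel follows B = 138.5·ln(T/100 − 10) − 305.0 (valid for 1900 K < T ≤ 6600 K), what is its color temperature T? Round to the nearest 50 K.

ln(t − 10) = (78 + 305.0) / 138.5 = 2.7653.
t − 10 = e^2.7653 = 15.884, so t = 25.884.
T = 100·t = 2588 K → 2600 K to the nearest 50 K.

2600 K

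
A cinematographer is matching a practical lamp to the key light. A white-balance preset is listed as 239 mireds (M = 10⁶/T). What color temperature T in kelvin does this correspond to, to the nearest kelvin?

4184 K

T = 10⁶ / 239 = 4184.10 K → 4184 K.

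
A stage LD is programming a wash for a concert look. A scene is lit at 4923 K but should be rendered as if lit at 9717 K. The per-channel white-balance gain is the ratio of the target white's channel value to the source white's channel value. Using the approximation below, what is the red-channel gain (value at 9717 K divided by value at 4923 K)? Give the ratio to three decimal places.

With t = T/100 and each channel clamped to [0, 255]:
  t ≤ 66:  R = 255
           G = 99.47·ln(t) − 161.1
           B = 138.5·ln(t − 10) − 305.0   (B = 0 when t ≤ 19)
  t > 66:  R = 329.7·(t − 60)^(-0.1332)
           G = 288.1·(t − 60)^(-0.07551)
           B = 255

0.799

At 4923 K (t = 49.23):
  R = 255 by definition for t ≤ 66.
At 9717 K (t = 97.17):
  R = 329.7·(97.17 − 60)^(-0.1332) = 329.7·37.17^(-0.1332) = 329.7·0.61780 = 203.690.
Gain = 203.690 / 255.000 = 0.7988 → 0.799.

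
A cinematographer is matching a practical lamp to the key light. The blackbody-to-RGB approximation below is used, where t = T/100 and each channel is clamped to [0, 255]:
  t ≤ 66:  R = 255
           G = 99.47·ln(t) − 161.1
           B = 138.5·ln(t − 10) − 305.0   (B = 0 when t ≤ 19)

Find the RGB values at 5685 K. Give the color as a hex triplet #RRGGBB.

t = 5685/100 = 56.85; the t ≤ 66 branch applies.
R = 255 by definition for t ≤ 66.
G = 99.47·ln 56.85 − 161.1 = 99.47·4.0404 − 161.1 = 240.800.
B = 138.5·ln(56.85 − 10) − 305.0 = 138.5·ln 46.85 − 305.0 = 138.5·3.8470 − 305.0 = 227.803.
Rounded: (255, 241, 228).
In hex: #FFF1E4.

#FFF1E4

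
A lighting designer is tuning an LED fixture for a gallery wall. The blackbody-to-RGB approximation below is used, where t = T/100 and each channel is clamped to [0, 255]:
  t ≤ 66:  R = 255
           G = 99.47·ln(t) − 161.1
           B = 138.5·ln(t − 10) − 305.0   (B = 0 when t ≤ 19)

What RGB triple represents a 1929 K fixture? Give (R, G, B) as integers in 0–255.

t = 1929/100 = 19.29; the t ≤ 66 branch applies.
R = 255 by definition for t ≤ 66.
G = 99.47·ln 19.29 − 161.1 = 99.47·2.9596 − 161.1 = 133.290.
B = 138.5·ln(19.29 − 10) − 305.0 = 138.5·ln 9.29 − 305.0 = 138.5·2.2289 − 305.0 = 3.708.
Rounded: (255, 133, 4).

(255, 133, 4)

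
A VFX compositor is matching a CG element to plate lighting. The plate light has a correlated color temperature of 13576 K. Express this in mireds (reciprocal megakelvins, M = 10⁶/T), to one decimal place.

73.7 mireds

M = 10⁶ / 13576 = 73.659 → 73.7 mireds.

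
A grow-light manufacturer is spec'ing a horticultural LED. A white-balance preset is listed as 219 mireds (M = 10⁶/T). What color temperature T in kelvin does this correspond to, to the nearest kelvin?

4566 K

T = 10⁶ / 219 = 4566.21 K → 4566 K.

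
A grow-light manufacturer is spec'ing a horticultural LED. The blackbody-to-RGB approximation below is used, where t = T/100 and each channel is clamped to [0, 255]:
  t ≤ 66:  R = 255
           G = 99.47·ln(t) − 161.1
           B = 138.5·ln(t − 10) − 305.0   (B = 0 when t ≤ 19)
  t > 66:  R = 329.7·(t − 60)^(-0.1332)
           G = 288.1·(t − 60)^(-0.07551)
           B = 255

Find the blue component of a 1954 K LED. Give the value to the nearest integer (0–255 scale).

t = 1954/100 = 19.54; the t ≤ 66 branch applies.
B = 138.5·ln(19.54 − 10) − 305.0 = 138.5·ln 9.54 − 305.0 = 138.5·2.2555 − 305.0 = 7.386.
Rounded: 7.

7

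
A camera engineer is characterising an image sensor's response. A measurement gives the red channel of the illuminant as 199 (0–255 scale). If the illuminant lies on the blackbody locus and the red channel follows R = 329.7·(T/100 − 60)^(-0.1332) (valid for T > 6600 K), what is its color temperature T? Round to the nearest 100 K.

(t − 60)^(-0.1332) = 199/329.7 = 0.60358.
t − 60 = 0.60358^(1/-0.1332) = 0.60358^(-7.508) = 44.273, so t = 104.273.
T = 100·t = 10427 K → 10400 K to the nearest 100 K.

10400 K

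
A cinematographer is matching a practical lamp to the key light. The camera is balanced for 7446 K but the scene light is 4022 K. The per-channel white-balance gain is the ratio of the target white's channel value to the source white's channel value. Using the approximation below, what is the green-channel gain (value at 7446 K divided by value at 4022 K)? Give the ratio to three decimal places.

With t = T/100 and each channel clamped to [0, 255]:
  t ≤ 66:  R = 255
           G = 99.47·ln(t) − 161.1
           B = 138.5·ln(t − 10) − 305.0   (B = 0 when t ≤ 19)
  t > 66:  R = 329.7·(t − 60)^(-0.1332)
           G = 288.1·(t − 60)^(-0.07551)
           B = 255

At 4022 K (t = 40.22):
  G = 99.47·ln 40.22 − 161.1 = 99.47·3.6944 − 161.1 = 206.378.
At 7446 K (t = 74.46):
  G = 288.1·(74.46 − 60)^(-0.07551) = 288.1·14.46^(-0.07551) = 288.1·0.81733 = 235.472.
Gain = 235.472 / 206.378 = 1.1410 → 1.141.

1.141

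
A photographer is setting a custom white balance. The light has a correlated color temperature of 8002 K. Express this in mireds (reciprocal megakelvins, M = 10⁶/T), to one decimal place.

M = 10⁶ / 8002 = 124.969 → 125.0 mireds.

125.0 mireds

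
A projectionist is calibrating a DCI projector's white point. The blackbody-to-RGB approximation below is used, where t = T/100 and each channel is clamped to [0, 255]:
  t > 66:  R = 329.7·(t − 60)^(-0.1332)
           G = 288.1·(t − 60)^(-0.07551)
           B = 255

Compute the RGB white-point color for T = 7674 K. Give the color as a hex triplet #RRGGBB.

t = 7674/100 = 76.74; the t > 66 branch applies.
R = 329.7·(76.74 − 60)^(-0.1332) = 329.7·16.74^(-0.1332) = 329.7·0.68706 = 226.524.
G = 288.1·(76.74 − 60)^(-0.07551) = 288.1·16.74^(-0.07551) = 288.1·0.80834 = 232.883.
B = 255 by definition for t > 66.
Rounded: (227, 233, 255).
In hex: #E3E9FF.

#E3E9FF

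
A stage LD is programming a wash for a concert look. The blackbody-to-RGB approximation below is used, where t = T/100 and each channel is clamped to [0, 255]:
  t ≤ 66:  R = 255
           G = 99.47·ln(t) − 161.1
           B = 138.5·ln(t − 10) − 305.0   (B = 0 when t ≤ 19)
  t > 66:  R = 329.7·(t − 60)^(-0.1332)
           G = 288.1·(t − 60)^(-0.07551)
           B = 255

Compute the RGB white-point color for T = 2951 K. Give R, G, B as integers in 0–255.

R=255, G=176, B=106

t = 2951/100 = 29.51; the t ≤ 66 branch applies.
R = 255 by definition for t ≤ 66.
G = 99.47·ln 29.51 − 161.1 = 99.47·3.3847 − 161.1 = 175.579.
B = 138.5·ln(29.51 − 10) − 305.0 = 138.5·ln 19.51 − 305.0 = 138.5·2.9709 − 305.0 = 106.473.
Rounded: (255, 176, 106).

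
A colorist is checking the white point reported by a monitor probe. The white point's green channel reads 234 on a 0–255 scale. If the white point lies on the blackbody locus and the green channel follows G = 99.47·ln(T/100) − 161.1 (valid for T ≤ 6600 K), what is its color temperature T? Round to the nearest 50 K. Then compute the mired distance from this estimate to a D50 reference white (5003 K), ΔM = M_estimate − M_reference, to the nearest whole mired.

ln t = (234 + 161.1) / 99.47 = 3.9721.
t = e^3.9721 = 53.093.
T = 100·t = 5309 K → 5300 K to the nearest 50 K.
M_estimate = 10⁶/5300 = 188.68; M_reference = 10⁶/5003 = 199.88.
ΔM = 188.68 − 199.88 = -11.20 → -11 mireds.

-11 mireds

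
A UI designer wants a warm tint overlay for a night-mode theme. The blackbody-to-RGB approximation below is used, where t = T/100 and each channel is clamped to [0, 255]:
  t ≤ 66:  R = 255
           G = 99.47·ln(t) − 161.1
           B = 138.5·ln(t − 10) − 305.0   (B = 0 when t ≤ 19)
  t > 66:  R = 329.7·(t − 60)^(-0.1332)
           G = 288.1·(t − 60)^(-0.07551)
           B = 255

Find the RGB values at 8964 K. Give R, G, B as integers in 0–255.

R=210, G=223, B=255

t = 8964/100 = 89.64; the t > 66 branch applies.
R = 329.7·(89.64 − 60)^(-0.1332) = 329.7·29.64^(-0.1332) = 329.7·0.63672 = 209.925.
G = 288.1·(89.64 − 60)^(-0.07551) = 288.1·29.64^(-0.07551) = 288.1·0.77421 = 223.050.
B = 255 by definition for t > 66.
Rounded: (210, 223, 255).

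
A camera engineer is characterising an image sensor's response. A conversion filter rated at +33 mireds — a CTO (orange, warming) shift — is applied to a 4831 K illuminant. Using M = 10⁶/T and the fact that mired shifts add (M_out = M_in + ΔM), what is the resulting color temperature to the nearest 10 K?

M_in = 10⁶/4831 = 207.00 mireds.
M_out = 207.00 + (+33) = 240.00 mireds.
T_out = 10⁶/240.00 = 4166.7 K → 4170 K.

4170 K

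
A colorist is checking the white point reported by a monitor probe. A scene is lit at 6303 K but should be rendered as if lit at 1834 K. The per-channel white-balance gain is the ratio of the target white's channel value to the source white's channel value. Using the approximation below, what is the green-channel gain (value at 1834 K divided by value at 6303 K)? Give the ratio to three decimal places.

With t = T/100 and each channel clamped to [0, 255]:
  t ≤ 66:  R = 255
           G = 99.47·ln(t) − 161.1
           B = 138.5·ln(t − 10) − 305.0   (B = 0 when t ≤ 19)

0.511

At 6303 K (t = 63.03):
  G = 99.47·ln 63.03 − 161.1 = 99.47·4.1436 − 161.1 = 251.065.
At 1834 K (t = 18.34):
  G = 99.47·ln 18.34 − 161.1 = 99.47·2.9091 − 161.1 = 128.267.
Gain = 128.267 / 251.065 = 0.5109 → 0.511.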